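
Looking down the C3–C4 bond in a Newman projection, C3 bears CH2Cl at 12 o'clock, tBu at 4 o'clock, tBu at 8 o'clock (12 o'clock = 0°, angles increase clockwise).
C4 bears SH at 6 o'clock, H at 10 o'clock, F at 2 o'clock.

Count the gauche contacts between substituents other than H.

Non-H gauche pairs: CH2Cl(0°)/F(60°); tBu(120°)/SH(180°); tBu(120°)/F(60°); tBu(240°)/SH(180°) — 4 interactions.

4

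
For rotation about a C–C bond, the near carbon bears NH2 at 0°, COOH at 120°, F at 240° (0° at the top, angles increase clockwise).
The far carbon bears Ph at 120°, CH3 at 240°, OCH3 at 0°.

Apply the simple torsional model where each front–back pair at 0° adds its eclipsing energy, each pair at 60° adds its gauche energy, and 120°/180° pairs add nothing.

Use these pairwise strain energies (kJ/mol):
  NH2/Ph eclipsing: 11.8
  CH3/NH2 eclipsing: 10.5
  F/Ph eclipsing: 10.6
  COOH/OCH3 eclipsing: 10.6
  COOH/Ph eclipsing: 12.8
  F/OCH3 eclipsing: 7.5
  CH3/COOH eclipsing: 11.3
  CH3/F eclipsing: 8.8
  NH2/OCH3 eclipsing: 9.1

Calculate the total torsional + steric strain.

30.7 kJ/mol

This conformer (eclipsed): NH2(0°)/OCH3(0°) eclipsed 9.1; COOH(120°)/Ph(120°) eclipsed 12.8; F(240°)/CH3(240°) eclipsed 8.8 → 30.7 kJ/mol.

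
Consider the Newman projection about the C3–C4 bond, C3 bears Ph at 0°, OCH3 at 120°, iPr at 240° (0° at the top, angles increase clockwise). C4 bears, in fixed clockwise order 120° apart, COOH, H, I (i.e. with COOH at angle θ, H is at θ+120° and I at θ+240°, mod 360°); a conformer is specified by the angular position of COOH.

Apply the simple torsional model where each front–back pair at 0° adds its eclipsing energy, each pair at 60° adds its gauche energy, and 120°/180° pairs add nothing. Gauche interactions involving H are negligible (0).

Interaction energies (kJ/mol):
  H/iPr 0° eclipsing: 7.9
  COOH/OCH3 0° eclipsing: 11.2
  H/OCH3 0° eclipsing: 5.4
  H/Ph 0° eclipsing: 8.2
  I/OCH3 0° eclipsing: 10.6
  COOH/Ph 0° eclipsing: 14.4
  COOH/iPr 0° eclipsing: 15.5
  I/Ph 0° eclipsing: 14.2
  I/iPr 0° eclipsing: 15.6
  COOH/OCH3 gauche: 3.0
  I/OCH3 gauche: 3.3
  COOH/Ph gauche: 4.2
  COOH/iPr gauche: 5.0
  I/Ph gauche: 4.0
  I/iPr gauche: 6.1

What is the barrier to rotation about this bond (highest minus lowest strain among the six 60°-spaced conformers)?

COOH at 0° (eclipsed): Ph(0°)/COOH(0°) eclipsed 14.4; OCH3(120°)/H(120°) eclipsed 5.4; iPr(240°)/I(240°) eclipsed 15.6 → 35.4 kJ/mol.
COOH at 60° (staggered): Ph(0°)/COOH(60°) gauche 4.2; Ph(0°)/I(300°) gauche 4.0; OCH3(120°)/COOH(60°) gauche 3.0; iPr(240°)/I(300°) gauche 6.1 → 17.3 kJ/mol.
COOH at 120° (eclipsed): Ph(0°)/I(0°) eclipsed 14.2; OCH3(120°)/COOH(120°) eclipsed 11.2; iPr(240°)/H(240°) eclipsed 7.9 → 33.3 kJ/mol.
COOH at 180° (staggered): Ph(0°)/I(60°) gauche 4.0; OCH3(120°)/COOH(180°) gauche 3.0; OCH3(120°)/I(60°) gauche 3.3; iPr(240°)/COOH(180°) gauche 5.0 → 15.3 kJ/mol.
COOH at 240° (eclipsed): Ph(0°)/H(0°) eclipsed 8.2; OCH3(120°)/I(120°) eclipsed 10.6; iPr(240°)/COOH(240°) eclipsed 15.5 → 34.3 kJ/mol.
COOH at 300° (staggered): Ph(0°)/COOH(300°) gauche 4.2; OCH3(120°)/I(180°) gauche 3.3; iPr(240°)/COOH(300°) gauche 5.0; iPr(240°)/I(180°) gauche 6.1 → 18.6 kJ/mol.
Max at 0° (35.4 kJ/mol), min at 180° (15.3 kJ/mol); barrier = 20.1 kJ/mol.

20.1 kJ/mol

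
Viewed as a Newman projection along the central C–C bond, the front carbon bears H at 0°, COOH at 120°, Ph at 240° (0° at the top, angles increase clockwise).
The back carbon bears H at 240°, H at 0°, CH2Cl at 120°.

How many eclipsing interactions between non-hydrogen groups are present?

1

Non-H eclipsing pairs: COOH(120°)/CH2Cl(120°) — 1 interaction.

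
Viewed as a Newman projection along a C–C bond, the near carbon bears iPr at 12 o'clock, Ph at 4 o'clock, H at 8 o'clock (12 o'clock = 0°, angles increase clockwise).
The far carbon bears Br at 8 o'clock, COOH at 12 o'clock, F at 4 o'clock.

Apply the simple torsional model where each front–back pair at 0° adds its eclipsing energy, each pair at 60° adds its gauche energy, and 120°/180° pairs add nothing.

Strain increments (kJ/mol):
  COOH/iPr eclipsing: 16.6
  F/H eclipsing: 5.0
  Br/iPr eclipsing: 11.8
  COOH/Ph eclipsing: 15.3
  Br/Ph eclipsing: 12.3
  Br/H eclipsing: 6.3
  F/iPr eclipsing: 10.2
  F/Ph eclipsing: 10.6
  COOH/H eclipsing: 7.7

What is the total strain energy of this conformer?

33.5 kJ/mol

This conformer (eclipsed): iPr–COOH eclipsed, Ph–F eclipsed, H–Br eclipsed; 16.6 + 10.6 + 6.3 = 33.5 kJ/mol.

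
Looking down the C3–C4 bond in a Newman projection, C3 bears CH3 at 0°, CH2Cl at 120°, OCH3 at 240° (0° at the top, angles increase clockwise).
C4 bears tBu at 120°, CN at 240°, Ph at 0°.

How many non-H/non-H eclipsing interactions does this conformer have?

Non-H eclipsing pairs: CH3(0°)/Ph(0°); CH2Cl(120°)/tBu(120°); OCH3(240°)/CN(240°) — 3 interactions.

3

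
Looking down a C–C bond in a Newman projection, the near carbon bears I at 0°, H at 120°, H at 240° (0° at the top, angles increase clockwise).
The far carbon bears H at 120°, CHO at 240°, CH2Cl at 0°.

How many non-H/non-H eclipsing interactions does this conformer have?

Non-H eclipsing pairs: I(0°)/CH2Cl(0°) — 1 interaction.

1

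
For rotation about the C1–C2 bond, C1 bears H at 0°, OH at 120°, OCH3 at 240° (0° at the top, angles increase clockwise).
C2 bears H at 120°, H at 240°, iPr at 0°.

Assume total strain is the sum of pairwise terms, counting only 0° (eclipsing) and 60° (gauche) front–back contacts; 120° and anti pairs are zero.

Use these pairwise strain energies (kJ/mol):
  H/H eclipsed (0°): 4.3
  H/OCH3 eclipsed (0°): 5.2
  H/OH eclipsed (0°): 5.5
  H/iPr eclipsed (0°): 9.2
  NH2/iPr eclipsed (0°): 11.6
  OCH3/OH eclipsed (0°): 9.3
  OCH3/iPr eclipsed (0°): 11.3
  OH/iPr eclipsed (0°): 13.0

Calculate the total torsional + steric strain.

19.9 kJ/mol

This conformer (eclipsed): H(0°)/iPr(0°) eclipsed 9.2; OH(120°)/H(120°) eclipsed 5.5; OCH3(240°)/H(240°) eclipsed 5.2 → 19.9 kJ/mol.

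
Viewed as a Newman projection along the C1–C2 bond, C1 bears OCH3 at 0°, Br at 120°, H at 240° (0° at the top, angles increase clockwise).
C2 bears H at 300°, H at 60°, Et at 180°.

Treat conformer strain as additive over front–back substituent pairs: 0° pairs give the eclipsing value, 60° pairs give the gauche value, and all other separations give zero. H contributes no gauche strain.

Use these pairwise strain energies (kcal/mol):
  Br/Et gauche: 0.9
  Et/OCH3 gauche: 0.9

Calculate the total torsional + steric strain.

0.9 kcal/mol

This conformer (staggered): Br–Et gauche; 0.9 = 0.9 kcal/mol.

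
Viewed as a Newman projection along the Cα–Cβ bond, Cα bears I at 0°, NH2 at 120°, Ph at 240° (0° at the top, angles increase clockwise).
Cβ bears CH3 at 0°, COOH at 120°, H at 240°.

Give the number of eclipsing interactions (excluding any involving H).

Non-H eclipsing pairs: I(0°)/CH3(0°); NH2(120°)/COOH(120°) — 2 interactions.

2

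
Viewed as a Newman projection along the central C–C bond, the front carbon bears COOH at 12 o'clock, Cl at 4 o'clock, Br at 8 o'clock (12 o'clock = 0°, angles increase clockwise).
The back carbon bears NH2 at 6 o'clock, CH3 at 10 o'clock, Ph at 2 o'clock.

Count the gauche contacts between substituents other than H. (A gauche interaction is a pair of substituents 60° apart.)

6

Non-H gauche pairs: COOH(0°)/CH3(300°); COOH(0°)/Ph(60°); Cl(120°)/NH2(180°); Cl(120°)/Ph(60°); Br(240°)/NH2(180°); Br(240°)/CH3(300°) — 6 interactions.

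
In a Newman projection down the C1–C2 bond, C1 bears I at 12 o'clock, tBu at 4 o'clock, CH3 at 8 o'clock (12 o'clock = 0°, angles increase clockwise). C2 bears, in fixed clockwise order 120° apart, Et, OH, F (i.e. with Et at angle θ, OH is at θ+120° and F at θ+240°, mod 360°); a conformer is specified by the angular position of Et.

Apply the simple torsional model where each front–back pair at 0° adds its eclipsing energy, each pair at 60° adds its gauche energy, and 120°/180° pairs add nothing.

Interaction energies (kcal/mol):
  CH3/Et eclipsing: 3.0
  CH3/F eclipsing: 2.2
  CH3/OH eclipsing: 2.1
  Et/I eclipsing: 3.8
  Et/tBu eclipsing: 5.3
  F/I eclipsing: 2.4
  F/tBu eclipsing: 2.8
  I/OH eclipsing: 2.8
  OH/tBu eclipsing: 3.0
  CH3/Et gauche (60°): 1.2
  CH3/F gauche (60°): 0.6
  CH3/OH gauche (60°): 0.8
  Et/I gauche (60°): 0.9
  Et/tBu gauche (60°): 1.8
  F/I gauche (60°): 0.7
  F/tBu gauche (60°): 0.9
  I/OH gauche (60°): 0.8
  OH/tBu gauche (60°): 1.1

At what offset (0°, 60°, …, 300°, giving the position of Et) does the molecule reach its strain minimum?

Et at 0° (eclipsed): I(0°)/Et(0°) eclipsed 3.8; tBu(120°)/OH(120°) eclipsed 3.0; CH3(240°)/F(240°) eclipsed 2.2 → 9.0 kcal/mol.
Et at 60° (staggered): I(0°)/Et(60°) gauche 0.9; I(0°)/F(300°) gauche 0.7; tBu(120°)/Et(60°) gauche 1.8; tBu(120°)/OH(180°) gauche 1.1; CH3(240°)/OH(180°) gauche 0.8; CH3(240°)/F(300°) gauche 0.6 → 5.9 kcal/mol.
Et at 120° (eclipsed): I(0°)/F(0°) eclipsed 2.4; tBu(120°)/Et(120°) eclipsed 5.3; CH3(240°)/OH(240°) eclipsed 2.1 → 9.8 kcal/mol.
Et at 180° (staggered): I(0°)/OH(300°) gauche 0.8; I(0°)/F(60°) gauche 0.7; tBu(120°)/Et(180°) gauche 1.8; tBu(120°)/F(60°) gauche 0.9; CH3(240°)/Et(180°) gauche 1.2; CH3(240°)/OH(300°) gauche 0.8 → 6.2 kcal/mol.
Et at 240° (eclipsed): I(0°)/OH(0°) eclipsed 2.8; tBu(120°)/F(120°) eclipsed 2.8; CH3(240°)/Et(240°) eclipsed 3.0 → 8.6 kcal/mol.
Et at 300° (staggered): I(0°)/Et(300°) gauche 0.9; I(0°)/OH(60°) gauche 0.8; tBu(120°)/OH(60°) gauche 1.1; tBu(120°)/F(180°) gauche 0.9; CH3(240°)/Et(300°) gauche 1.2; CH3(240°)/F(180°) gauche 0.6 → 5.5 kcal/mol.
The minimum (5.5 kcal/mol) occurs with Et at 300°.

300°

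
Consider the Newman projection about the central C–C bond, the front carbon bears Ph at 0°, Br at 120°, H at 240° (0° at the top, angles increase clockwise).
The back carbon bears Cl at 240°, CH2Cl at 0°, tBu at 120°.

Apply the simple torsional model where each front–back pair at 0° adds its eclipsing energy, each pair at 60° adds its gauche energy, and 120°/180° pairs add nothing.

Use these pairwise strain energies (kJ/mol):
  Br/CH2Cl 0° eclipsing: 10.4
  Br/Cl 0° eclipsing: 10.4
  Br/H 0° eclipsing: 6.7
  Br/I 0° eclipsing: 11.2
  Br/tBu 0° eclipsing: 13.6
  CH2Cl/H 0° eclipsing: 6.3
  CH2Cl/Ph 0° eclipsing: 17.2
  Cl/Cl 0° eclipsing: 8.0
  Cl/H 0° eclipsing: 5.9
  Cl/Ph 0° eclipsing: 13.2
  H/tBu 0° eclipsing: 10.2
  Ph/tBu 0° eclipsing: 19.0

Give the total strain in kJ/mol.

36.7 kJ/mol

This conformer is eclipsed. Ph at 0° is eclipsed with CH2Cl at 0° (17.2); Br at 120° is eclipsed with tBu at 120° (13.6); H at 240° is eclipsed with Cl at 240° (5.9). Total 36.7 kJ/mol.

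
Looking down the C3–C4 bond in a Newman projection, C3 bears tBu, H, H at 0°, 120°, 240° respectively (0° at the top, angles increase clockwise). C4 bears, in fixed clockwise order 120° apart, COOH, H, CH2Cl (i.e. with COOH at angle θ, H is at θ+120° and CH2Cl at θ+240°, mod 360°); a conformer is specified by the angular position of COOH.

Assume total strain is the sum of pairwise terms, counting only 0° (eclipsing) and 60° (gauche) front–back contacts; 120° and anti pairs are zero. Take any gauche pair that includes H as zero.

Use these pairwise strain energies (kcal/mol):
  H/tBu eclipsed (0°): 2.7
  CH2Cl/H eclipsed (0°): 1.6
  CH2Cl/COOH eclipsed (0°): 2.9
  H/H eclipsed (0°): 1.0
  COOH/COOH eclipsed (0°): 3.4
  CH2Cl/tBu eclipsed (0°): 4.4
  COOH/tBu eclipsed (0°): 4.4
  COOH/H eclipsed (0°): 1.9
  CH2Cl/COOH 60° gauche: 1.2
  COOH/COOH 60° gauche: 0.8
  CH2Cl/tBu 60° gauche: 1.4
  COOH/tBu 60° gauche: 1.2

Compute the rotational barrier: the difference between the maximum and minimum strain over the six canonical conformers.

COOH at 0° is eclipsed. tBu at 0° is eclipsed with COOH at 0° (4.4); H at 120° is eclipsed with H at 120° (1.0); H at 240° is eclipsed with CH2Cl at 240° (1.6). Total 7.0 kcal/mol.
COOH at 60° is staggered. tBu at 0° is gauche with COOH at 60° (1.2); tBu at 0° is gauche with CH2Cl at 300° (1.4). Total 2.6 kcal/mol.
COOH at 120° is eclipsed. tBu at 0° is eclipsed with CH2Cl at 0° (4.4); H at 120° is eclipsed with COOH at 120° (1.9); H at 240° is eclipsed with H at 240° (1.0). Total 7.3 kcal/mol.
COOH at 180° is staggered. tBu at 0° is gauche with CH2Cl at 60° (1.4). Total 1.4 kcal/mol.
COOH at 240° is eclipsed. tBu at 0° is eclipsed with H at 0° (2.7); H at 120° is eclipsed with CH2Cl at 120° (1.6); H at 240° is eclipsed with COOH at 240° (1.9). Total 6.2 kcal/mol.
COOH at 300° is staggered. tBu at 0° is gauche with COOH at 300° (1.2). Total 1.2 kcal/mol.
Max at 120° (7.3 kcal/mol), min at 300° (1.2 kcal/mol); barrier = 6.1 kcal/mol.

6.1 kcal/mol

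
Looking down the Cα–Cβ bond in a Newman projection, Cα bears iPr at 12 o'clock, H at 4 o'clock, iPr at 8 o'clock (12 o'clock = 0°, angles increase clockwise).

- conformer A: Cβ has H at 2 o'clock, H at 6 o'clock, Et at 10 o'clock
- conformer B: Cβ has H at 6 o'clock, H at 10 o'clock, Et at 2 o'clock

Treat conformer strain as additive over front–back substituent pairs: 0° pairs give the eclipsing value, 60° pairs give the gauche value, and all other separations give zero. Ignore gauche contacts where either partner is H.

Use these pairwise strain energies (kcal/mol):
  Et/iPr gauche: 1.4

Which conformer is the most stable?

B

A (staggered): iPr(0°)/Et(300°) gauche 1.4; iPr(240°)/Et(300°) gauche 1.4 → 2.8 kcal/mol.
B (staggered): iPr(0°)/Et(60°) gauche 1.4 → 1.4 kcal/mol.
B has the lowest total (1.4 kcal/mol).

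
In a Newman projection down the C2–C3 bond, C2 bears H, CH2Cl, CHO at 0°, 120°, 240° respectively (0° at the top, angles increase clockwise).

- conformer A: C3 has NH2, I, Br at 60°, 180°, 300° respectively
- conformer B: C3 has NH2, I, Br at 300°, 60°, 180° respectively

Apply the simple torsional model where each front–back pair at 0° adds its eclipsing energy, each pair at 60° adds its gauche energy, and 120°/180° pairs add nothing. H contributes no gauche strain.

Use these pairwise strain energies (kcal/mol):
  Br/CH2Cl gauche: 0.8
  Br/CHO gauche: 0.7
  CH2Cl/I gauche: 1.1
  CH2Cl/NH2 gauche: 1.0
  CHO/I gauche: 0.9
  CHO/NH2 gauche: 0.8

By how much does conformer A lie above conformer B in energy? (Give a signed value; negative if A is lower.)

+0.3 kcal/mol

A is staggered. CH2Cl at 120° is gauche with NH2 at 60° (1.0); CH2Cl at 120° is gauche with I at 180° (1.1); CHO at 240° is gauche with I at 180° (0.9); CHO at 240° is gauche with Br at 300° (0.7). Total 3.7 kcal/mol.
B is staggered. CH2Cl at 120° is gauche with I at 60° (1.1); CH2Cl at 120° is gauche with Br at 180° (0.8); CHO at 240° is gauche with NH2 at 300° (0.8); CHO at 240° is gauche with Br at 180° (0.7). Total 3.4 kcal/mol.
E(A) − E(B) = 3.7 − 3.4 = +0.3 kcal/mol.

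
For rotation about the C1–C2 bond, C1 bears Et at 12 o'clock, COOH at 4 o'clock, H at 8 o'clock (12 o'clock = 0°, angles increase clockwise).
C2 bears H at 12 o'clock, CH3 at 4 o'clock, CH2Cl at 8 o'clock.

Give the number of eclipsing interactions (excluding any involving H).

Non-H eclipsing pairs: COOH(120°)/CH3(120°) — 1 interaction.

1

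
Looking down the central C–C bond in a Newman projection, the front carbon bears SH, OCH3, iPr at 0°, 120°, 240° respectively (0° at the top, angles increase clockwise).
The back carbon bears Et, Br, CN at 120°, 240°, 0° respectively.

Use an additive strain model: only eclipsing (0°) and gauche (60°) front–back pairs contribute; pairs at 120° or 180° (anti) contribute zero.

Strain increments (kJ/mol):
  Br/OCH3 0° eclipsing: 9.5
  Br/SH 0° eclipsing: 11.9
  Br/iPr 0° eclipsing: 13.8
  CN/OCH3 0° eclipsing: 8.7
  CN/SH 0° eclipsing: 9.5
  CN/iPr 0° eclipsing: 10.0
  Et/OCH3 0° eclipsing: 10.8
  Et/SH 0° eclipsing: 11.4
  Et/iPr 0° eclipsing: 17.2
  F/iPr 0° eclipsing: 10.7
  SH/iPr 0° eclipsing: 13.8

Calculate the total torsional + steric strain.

34.1 kJ/mol

This conformer (eclipsed): SH–CN eclipsed, OCH3–Et eclipsed, iPr–Br eclipsed; 9.5 + 10.8 + 13.8 = 34.1 kJ/mol.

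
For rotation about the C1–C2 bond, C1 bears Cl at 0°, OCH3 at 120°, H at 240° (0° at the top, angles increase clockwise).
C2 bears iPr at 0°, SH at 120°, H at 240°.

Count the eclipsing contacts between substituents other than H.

Non-H eclipsing pairs: Cl(0°)/iPr(0°); OCH3(120°)/SH(120°) — 2 interactions.

2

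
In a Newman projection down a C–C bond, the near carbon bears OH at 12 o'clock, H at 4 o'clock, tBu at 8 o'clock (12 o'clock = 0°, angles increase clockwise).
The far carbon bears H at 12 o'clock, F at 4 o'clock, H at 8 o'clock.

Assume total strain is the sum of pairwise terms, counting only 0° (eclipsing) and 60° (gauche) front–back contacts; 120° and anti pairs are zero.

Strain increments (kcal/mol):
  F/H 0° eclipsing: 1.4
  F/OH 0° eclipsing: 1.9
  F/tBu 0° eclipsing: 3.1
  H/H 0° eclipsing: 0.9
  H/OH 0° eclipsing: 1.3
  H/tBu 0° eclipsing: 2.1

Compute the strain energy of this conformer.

This conformer (eclipsed): OH(0°)/H(0°) eclipsed 1.3; H(120°)/F(120°) eclipsed 1.4; tBu(240°)/H(240°) eclipsed 2.1 → 4.8 kcal/mol.

4.8 kcal/mol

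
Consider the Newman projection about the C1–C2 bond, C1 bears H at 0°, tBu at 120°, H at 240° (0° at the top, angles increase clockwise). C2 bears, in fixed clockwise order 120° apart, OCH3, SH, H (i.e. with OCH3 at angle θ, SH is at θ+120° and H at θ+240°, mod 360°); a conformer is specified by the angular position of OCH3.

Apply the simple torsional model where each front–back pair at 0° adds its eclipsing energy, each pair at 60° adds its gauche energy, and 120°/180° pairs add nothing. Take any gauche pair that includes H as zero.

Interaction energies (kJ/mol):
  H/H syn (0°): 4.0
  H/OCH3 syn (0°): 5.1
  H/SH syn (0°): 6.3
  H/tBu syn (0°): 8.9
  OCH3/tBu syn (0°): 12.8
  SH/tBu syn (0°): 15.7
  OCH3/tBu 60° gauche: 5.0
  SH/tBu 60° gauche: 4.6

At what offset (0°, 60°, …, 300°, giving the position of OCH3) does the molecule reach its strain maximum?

OCH3 at 0° is eclipsed. H at 0° is eclipsed with OCH3 at 0° (5.1); tBu at 120° is eclipsed with SH at 120° (15.7); H at 240° is eclipsed with H at 240° (4.0). Total 24.8 kJ/mol.
OCH3 at 60° is staggered. tBu at 120° is gauche with OCH3 at 60° (5.0); tBu at 120° is gauche with SH at 180° (4.6). Total 9.6 kJ/mol.
OCH3 at 120° is eclipsed. H at 0° is eclipsed with H at 0° (4.0); tBu at 120° is eclipsed with OCH3 at 120° (12.8); H at 240° is eclipsed with SH at 240° (6.3). Total 23.1 kJ/mol.
OCH3 at 180° is staggered. tBu at 120° is gauche with OCH3 at 180° (5.0). Total 5.0 kJ/mol.
OCH3 at 240° is eclipsed. H at 0° is eclipsed with SH at 0° (6.3); tBu at 120° is eclipsed with H at 120° (8.9); H at 240° is eclipsed with OCH3 at 240° (5.1). Total 20.3 kJ/mol.
OCH3 at 300° is staggered. tBu at 120° is gauche with SH at 60° (4.6). Total 4.6 kJ/mol.
The maximum (24.8 kJ/mol) occurs with OCH3 at 0°.

0°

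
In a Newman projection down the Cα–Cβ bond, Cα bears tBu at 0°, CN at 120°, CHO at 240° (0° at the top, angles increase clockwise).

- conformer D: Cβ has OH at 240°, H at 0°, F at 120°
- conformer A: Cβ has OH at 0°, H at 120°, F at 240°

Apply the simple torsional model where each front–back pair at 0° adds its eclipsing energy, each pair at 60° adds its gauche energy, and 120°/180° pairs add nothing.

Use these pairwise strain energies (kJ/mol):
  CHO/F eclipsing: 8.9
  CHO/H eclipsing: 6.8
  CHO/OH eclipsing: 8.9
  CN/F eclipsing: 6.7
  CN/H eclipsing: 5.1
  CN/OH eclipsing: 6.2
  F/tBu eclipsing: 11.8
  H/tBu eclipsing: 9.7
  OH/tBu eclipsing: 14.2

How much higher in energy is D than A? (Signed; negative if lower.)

-2.9 kJ/mol

D (eclipsed): tBu(0°)/H(0°) eclipsed 9.7; CN(120°)/F(120°) eclipsed 6.7; CHO(240°)/OH(240°) eclipsed 8.9 → 25.3 kJ/mol.
A (eclipsed): tBu(0°)/OH(0°) eclipsed 14.2; CN(120°)/H(120°) eclipsed 5.1; CHO(240°)/F(240°) eclipsed 8.9 → 28.2 kJ/mol.
E(D) − E(A) = 25.3 − 28.2 = -2.9 kJ/mol.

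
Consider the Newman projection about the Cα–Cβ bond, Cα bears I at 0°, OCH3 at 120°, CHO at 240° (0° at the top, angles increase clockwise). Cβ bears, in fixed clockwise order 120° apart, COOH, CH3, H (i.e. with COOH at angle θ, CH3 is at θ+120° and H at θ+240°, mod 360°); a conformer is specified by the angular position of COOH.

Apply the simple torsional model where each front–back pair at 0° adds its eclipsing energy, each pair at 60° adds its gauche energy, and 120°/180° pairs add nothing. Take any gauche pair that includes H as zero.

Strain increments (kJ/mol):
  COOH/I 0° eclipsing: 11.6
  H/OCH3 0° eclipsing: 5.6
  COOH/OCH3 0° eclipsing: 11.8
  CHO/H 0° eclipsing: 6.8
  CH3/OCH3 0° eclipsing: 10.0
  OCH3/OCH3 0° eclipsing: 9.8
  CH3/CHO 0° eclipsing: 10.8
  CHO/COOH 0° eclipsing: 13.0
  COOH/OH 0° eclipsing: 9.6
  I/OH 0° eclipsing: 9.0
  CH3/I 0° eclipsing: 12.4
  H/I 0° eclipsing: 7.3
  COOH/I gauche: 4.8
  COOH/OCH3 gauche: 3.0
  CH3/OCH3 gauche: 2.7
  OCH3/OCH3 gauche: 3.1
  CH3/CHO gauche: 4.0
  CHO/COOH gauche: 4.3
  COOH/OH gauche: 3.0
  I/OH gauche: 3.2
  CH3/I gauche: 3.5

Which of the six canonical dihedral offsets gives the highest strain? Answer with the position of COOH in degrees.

240°

COOH at 0° (eclipsed): I(0°)/COOH(0°) eclipsed 11.6; OCH3(120°)/CH3(120°) eclipsed 10.0; CHO(240°)/H(240°) eclipsed 6.8 → 28.4 kJ/mol.
COOH at 60° (staggered): I(0°)/COOH(60°) gauche 4.8; OCH3(120°)/COOH(60°) gauche 3.0; OCH3(120°)/CH3(180°) gauche 2.7; CHO(240°)/CH3(180°) gauche 4.0 → 14.5 kJ/mol.
COOH at 120° (eclipsed): I(0°)/H(0°) eclipsed 7.3; OCH3(120°)/COOH(120°) eclipsed 11.8; CHO(240°)/CH3(240°) eclipsed 10.8 → 29.9 kJ/mol.
COOH at 180° (staggered): I(0°)/CH3(300°) gauche 3.5; OCH3(120°)/COOH(180°) gauche 3.0; CHO(240°)/COOH(180°) gauche 4.3; CHO(240°)/CH3(300°) gauche 4.0 → 14.8 kJ/mol.
COOH at 240° (eclipsed): I(0°)/CH3(0°) eclipsed 12.4; OCH3(120°)/H(120°) eclipsed 5.6; CHO(240°)/COOH(240°) eclipsed 13.0 → 31.0 kJ/mol.
COOH at 300° (staggered): I(0°)/COOH(300°) gauche 4.8; I(0°)/CH3(60°) gauche 3.5; OCH3(120°)/CH3(60°) gauche 2.7; CHO(240°)/COOH(300°) gauche 4.3 → 15.3 kJ/mol.
The maximum (31.0 kJ/mol) occurs with COOH at 240°.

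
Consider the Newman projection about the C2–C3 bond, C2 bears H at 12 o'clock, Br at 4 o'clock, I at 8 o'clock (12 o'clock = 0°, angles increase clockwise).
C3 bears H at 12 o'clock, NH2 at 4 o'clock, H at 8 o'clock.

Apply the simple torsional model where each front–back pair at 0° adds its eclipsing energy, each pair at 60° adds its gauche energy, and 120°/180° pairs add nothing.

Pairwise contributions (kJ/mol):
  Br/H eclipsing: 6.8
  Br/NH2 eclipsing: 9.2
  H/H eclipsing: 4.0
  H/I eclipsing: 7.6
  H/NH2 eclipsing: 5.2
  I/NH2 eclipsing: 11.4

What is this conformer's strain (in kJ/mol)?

20.8 kJ/mol

This conformer is eclipsed. H at 0° is eclipsed with H at 0° (4.0); Br at 120° is eclipsed with NH2 at 120° (9.2); I at 240° is eclipsed with H at 240° (7.6). Total 20.8 kJ/mol.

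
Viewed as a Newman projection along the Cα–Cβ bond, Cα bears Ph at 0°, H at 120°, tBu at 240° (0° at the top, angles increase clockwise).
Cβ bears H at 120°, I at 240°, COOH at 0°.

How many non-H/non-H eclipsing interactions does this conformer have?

Non-H eclipsing pairs: Ph(0°)/COOH(0°); tBu(240°)/I(240°) — 2 interactions.

2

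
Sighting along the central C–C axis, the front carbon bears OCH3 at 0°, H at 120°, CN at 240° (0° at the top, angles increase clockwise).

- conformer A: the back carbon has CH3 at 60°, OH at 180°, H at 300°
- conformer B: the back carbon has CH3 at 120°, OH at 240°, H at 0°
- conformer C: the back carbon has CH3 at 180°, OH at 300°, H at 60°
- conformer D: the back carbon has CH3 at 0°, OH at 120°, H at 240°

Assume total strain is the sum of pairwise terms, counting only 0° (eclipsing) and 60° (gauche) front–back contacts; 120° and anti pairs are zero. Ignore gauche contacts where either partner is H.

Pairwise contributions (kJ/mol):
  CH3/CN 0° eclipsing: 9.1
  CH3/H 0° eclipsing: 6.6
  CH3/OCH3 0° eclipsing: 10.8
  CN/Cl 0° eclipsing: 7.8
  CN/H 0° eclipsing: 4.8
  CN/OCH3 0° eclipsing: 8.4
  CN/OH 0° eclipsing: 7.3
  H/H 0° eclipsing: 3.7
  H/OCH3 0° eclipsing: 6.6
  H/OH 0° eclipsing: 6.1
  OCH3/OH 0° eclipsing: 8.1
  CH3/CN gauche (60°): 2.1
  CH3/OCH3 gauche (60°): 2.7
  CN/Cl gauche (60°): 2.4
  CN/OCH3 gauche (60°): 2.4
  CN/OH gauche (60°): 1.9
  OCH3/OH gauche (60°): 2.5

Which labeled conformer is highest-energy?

D

A (staggered): OCH3–CH3 gauche, CN–OH gauche; 2.7 + 1.9 = 4.6 kJ/mol.
B (eclipsed): OCH3–H eclipsed, H–CH3 eclipsed, CN–OH eclipsed; 6.6 + 6.6 + 7.3 = 20.5 kJ/mol.
C (staggered): OCH3–OH gauche, CN–CH3 gauche, CN–OH gauche; 2.5 + 2.1 + 1.9 = 6.5 kJ/mol.
D (eclipsed): OCH3–CH3 eclipsed, H–OH eclipsed, CN–H eclipsed; 10.8 + 6.1 + 4.8 = 21.7 kJ/mol.
D has the highest total (21.7 kJ/mol).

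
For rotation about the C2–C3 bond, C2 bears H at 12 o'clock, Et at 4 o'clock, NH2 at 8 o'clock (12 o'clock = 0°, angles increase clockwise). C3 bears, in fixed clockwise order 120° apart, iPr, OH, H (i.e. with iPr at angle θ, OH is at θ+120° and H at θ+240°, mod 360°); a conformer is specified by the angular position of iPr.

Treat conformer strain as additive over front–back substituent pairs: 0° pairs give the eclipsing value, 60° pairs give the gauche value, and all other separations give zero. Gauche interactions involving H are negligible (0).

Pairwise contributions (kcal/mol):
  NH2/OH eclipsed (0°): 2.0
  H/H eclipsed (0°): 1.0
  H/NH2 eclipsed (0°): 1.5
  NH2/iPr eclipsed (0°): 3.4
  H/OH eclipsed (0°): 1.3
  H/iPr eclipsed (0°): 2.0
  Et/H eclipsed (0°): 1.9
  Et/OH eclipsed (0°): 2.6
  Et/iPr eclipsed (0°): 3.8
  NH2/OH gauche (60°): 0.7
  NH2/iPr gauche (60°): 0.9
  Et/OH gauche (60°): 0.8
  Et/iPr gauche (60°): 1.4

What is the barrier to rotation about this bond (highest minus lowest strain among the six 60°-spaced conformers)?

iPr at 0° (eclipsed): H–iPr eclipsed, Et–OH eclipsed, NH2–H eclipsed; 2.0 + 2.6 + 1.5 = 6.1 kcal/mol.
iPr at 60° (staggered): Et–iPr gauche, Et–OH gauche, NH2–OH gauche; 1.4 + 0.8 + 0.7 = 2.9 kcal/mol.
iPr at 120° (eclipsed): H–H eclipsed, Et–iPr eclipsed, NH2–OH eclipsed; 1.0 + 3.8 + 2.0 = 6.8 kcal/mol.
iPr at 180° (staggered): Et–iPr gauche, NH2–iPr gauche, NH2–OH gauche; 1.4 + 0.9 + 0.7 = 3.0 kcal/mol.
iPr at 240° (eclipsed): H–OH eclipsed, Et–H eclipsed, NH2–iPr eclipsed; 1.3 + 1.9 + 3.4 = 6.6 kcal/mol.
iPr at 300° (staggered): Et–OH gauche, NH2–iPr gauche; 0.8 + 0.9 = 1.7 kcal/mol.
Max at 120° (6.8 kcal/mol), min at 300° (1.7 kcal/mol); barrier = 5.1 kcal/mol.

5.1 kcal/mol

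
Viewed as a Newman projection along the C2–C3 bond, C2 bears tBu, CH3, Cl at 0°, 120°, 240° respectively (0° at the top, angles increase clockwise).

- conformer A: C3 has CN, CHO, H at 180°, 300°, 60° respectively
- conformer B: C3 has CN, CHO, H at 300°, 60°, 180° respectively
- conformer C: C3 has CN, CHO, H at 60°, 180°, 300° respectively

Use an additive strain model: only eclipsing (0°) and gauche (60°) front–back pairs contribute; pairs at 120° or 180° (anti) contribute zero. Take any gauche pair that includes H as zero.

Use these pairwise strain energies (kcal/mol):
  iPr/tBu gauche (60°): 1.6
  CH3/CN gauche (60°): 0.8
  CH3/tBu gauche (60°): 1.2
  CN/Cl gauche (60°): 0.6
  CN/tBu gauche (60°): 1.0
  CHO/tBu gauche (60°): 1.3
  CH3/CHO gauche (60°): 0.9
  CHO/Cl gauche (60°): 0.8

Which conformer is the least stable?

A (staggered): tBu(0°)/CHO(300°) gauche 1.3; CH3(120°)/CN(180°) gauche 0.8; Cl(240°)/CN(180°) gauche 0.6; Cl(240°)/CHO(300°) gauche 0.8 → 3.5 kcal/mol.
B (staggered): tBu(0°)/CN(300°) gauche 1.0; tBu(0°)/CHO(60°) gauche 1.3; CH3(120°)/CHO(60°) gauche 0.9; Cl(240°)/CN(300°) gauche 0.6 → 3.8 kcal/mol.
C (staggered): tBu(0°)/CN(60°) gauche 1.0; CH3(120°)/CN(60°) gauche 0.8; CH3(120°)/CHO(180°) gauche 0.9; Cl(240°)/CHO(180°) gauche 0.8 → 3.5 kcal/mol.
B has the highest total (3.8 kcal/mol).

B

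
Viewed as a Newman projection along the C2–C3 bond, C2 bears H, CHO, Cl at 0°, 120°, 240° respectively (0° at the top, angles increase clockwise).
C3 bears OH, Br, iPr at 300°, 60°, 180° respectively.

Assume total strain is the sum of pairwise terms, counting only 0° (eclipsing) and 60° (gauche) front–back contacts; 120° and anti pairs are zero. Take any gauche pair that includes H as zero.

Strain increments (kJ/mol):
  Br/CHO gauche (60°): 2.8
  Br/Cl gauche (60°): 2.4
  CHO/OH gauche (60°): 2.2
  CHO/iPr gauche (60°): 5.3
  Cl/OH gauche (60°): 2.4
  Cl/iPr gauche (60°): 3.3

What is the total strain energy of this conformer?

This conformer (staggered): CHO(120°)/Br(60°) gauche 2.8; CHO(120°)/iPr(180°) gauche 5.3; Cl(240°)/OH(300°) gauche 2.4; Cl(240°)/iPr(180°) gauche 3.3 → 13.8 kJ/mol.

13.8 kJ/mol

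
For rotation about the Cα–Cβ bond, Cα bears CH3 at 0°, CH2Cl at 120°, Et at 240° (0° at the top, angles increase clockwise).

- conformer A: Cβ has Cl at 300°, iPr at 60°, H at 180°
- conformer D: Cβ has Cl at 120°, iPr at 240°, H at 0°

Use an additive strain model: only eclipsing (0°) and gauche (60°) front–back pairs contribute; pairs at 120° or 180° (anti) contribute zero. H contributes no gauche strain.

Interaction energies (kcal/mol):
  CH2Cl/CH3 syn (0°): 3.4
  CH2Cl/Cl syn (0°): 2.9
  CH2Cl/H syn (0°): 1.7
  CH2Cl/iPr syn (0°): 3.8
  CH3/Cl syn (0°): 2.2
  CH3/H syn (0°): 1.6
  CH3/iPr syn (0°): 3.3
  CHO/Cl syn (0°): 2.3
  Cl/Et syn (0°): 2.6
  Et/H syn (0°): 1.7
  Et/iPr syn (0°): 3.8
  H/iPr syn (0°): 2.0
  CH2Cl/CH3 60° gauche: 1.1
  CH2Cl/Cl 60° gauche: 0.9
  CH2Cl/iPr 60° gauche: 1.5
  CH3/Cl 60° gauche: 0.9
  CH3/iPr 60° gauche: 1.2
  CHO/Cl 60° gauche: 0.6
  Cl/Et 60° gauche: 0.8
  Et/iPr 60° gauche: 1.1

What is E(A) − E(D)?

-3.9 kcal/mol

A is staggered. CH3 at 0° is gauche with Cl at 300° (0.9); CH3 at 0° is gauche with iPr at 60° (1.2); CH2Cl at 120° is gauche with iPr at 60° (1.5); Et at 240° is gauche with Cl at 300° (0.8). Total 4.4 kcal/mol.
D is eclipsed. CH3 at 0° is eclipsed with H at 0° (1.6); CH2Cl at 120° is eclipsed with Cl at 120° (2.9); Et at 240° is eclipsed with iPr at 240° (3.8). Total 8.3 kcal/mol.
E(A) − E(D) = 4.4 − 8.3 = -3.9 kcal/mol.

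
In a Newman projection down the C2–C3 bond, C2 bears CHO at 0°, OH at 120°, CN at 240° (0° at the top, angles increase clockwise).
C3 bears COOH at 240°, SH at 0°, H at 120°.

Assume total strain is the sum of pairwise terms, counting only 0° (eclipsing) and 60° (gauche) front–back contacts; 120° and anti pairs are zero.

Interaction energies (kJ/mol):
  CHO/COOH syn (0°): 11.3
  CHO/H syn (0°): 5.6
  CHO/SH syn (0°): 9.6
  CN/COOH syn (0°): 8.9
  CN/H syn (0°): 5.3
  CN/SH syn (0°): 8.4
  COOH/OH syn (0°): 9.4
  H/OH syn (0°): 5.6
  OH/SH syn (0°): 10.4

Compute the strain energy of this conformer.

24.1 kJ/mol

This conformer (eclipsed): CHO(0°)/SH(0°) eclipsed 9.6; OH(120°)/H(120°) eclipsed 5.6; CN(240°)/COOH(240°) eclipsed 8.9 → 24.1 kJ/mol.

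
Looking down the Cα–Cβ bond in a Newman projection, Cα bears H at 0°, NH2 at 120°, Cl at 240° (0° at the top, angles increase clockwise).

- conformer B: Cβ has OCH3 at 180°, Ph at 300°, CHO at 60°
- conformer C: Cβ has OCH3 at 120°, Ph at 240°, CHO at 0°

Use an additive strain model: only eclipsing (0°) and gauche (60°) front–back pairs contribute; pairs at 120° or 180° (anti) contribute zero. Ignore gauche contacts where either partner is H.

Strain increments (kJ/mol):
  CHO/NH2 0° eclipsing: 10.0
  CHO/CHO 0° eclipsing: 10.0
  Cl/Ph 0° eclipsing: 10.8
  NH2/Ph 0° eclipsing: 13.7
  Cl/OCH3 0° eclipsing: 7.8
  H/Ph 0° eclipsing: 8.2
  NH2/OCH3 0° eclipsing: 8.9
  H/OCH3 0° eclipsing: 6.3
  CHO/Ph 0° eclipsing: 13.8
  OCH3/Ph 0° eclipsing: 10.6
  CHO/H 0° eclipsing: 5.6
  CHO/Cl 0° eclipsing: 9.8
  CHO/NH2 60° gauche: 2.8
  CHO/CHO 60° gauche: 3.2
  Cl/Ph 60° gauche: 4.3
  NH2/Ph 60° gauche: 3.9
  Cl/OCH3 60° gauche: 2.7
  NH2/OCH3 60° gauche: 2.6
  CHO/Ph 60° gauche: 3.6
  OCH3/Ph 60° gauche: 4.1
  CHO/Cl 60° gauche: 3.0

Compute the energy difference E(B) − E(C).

-12.9 kJ/mol

B (staggered): NH2–OCH3 gauche, NH2–CHO gauche, Cl–OCH3 gauche, Cl–Ph gauche; 2.6 + 2.8 + 2.7 + 4.3 = 12.4 kJ/mol.
C (eclipsed): H–CHO eclipsed, NH2–OCH3 eclipsed, Cl–Ph eclipsed; 5.6 + 8.9 + 10.8 = 25.3 kJ/mol.
E(B) − E(C) = 12.4 − 25.3 = -12.9 kJ/mol.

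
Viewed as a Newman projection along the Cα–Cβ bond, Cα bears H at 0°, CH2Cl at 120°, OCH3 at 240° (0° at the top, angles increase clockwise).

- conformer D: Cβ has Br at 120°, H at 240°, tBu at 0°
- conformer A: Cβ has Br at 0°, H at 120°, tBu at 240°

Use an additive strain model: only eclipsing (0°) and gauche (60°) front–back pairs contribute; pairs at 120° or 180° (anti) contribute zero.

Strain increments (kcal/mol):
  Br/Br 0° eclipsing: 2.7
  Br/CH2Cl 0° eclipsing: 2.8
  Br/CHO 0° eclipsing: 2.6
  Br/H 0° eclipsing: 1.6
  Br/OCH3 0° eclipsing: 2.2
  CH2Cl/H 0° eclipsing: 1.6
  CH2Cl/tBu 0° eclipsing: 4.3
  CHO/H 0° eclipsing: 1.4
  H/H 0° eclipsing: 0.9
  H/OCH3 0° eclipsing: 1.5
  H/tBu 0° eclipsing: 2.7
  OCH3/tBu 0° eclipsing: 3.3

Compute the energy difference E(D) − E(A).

+0.5 kcal/mol

D (eclipsed): H–tBu eclipsed, CH2Cl–Br eclipsed, OCH3–H eclipsed; 2.7 + 2.8 + 1.5 = 7.0 kcal/mol.
A (eclipsed): H–Br eclipsed, CH2Cl–H eclipsed, OCH3–tBu eclipsed; 1.6 + 1.6 + 3.3 = 6.5 kcal/mol.
E(D) − E(A) = 7.0 − 6.5 = +0.5 kcal/mol.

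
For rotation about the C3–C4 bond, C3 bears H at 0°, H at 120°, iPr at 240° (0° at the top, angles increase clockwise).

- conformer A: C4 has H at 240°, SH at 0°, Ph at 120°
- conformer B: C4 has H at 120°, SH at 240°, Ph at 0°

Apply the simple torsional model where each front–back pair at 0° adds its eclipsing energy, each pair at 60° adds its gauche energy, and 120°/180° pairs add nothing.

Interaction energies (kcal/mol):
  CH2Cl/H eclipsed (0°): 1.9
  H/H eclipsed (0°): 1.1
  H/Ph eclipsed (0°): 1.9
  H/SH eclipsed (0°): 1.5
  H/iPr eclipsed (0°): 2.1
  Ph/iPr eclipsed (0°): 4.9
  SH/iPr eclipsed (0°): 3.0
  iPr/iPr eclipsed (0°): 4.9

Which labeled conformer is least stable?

A (eclipsed): H–SH eclipsed, H–Ph eclipsed, iPr–H eclipsed; 1.5 + 1.9 + 2.1 = 5.5 kcal/mol.
B (eclipsed): H–Ph eclipsed, H–H eclipsed, iPr–SH eclipsed; 1.9 + 1.1 + 3.0 = 6.0 kcal/mol.
B has the highest total (6.0 kcal/mol).

B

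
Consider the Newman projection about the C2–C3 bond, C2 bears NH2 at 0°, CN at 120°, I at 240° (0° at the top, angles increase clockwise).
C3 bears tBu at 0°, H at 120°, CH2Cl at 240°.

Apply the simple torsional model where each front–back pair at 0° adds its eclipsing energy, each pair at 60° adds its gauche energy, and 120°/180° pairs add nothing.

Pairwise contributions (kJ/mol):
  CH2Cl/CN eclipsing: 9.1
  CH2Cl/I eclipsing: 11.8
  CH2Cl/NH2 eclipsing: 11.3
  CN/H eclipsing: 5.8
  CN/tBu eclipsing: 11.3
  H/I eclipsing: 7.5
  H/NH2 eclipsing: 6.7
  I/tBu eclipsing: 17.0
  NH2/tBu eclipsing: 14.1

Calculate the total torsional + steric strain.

This conformer is eclipsed. NH2 at 0° is eclipsed with tBu at 0° (14.1); CN at 120° is eclipsed with H at 120° (5.8); I at 240° is eclipsed with CH2Cl at 240° (11.8). Total 31.7 kJ/mol.

31.7 kJ/mol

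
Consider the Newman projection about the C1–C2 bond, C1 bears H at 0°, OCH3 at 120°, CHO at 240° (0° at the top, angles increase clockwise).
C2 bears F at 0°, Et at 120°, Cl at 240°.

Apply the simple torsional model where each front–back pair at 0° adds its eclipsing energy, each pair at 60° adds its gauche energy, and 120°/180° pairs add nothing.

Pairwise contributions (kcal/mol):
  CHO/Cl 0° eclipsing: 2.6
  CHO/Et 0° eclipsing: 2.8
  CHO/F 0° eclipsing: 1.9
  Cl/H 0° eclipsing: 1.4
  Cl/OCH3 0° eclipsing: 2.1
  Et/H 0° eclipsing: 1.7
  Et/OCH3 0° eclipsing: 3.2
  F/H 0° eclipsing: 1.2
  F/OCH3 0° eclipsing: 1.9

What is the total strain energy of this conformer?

This conformer (eclipsed): H(0°)/F(0°) eclipsed 1.2; OCH3(120°)/Et(120°) eclipsed 3.2; CHO(240°)/Cl(240°) eclipsed 2.6 → 7.0 kcal/mol.

7.0 kcal/mol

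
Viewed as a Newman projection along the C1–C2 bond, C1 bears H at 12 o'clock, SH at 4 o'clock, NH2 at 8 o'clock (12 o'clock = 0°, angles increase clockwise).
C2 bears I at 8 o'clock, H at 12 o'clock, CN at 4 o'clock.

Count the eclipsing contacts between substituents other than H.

2

Non-H eclipsing pairs: SH(120°)/CN(120°); NH2(240°)/I(240°) — 2 interactions.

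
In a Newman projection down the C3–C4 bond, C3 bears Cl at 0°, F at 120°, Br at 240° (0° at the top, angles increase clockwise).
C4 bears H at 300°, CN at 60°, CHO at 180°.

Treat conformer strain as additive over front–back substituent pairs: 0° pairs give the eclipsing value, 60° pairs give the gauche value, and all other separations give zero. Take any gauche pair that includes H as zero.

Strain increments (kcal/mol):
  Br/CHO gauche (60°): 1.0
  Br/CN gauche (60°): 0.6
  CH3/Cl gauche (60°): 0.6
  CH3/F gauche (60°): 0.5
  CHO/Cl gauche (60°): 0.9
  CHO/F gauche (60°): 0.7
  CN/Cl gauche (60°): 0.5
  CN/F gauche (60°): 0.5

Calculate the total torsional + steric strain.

This conformer (staggered): Cl(0°)/CN(60°) gauche 0.5; F(120°)/CN(60°) gauche 0.5; F(120°)/CHO(180°) gauche 0.7; Br(240°)/CHO(180°) gauche 1.0 → 2.7 kcal/mol.

2.7 kcal/mol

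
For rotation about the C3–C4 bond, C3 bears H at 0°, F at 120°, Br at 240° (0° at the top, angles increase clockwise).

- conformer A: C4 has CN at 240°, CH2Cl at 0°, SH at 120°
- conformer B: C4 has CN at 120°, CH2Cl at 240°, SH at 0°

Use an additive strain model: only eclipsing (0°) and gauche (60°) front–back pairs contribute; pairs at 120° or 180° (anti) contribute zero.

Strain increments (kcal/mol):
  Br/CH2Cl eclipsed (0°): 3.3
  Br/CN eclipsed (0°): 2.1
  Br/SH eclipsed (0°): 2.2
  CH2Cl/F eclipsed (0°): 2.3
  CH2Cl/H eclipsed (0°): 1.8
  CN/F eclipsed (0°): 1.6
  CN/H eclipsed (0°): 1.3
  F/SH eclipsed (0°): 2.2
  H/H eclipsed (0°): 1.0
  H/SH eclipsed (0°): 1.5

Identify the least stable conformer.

B

A (eclipsed): H–CH2Cl eclipsed, F–SH eclipsed, Br–CN eclipsed; 1.8 + 2.2 + 2.1 = 6.1 kcal/mol.
B (eclipsed): H–SH eclipsed, F–CN eclipsed, Br–CH2Cl eclipsed; 1.5 + 1.6 + 3.3 = 6.4 kcal/mol.
B has the highest total (6.4 kcal/mol).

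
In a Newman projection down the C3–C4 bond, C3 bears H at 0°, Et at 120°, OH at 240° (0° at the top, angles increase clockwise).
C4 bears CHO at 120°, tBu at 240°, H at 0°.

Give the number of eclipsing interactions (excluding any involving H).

Non-H eclipsing pairs: Et(120°)/CHO(120°); OH(240°)/tBu(240°) — 2 interactions.

2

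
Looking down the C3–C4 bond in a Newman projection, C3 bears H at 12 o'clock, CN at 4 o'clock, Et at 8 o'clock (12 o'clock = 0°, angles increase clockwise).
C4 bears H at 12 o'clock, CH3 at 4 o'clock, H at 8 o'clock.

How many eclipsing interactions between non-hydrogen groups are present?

Non-H eclipsing pairs: CN(120°)/CH3(120°) — 1 interaction.

1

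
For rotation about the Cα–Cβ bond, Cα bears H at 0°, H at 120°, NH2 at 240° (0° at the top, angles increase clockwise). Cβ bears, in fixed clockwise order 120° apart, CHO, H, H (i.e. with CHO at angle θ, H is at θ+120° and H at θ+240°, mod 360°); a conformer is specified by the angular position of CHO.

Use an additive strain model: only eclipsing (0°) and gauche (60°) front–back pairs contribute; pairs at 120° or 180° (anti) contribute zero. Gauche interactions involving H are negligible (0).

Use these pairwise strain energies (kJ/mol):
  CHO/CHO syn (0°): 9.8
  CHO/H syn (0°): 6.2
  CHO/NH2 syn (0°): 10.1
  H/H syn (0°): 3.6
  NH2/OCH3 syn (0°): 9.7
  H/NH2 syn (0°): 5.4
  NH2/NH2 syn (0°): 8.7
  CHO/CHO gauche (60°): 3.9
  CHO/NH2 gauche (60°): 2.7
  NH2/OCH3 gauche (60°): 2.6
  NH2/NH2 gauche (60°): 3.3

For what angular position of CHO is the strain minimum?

CHO at 0° (eclipsed): H–CHO eclipsed, H–H eclipsed, NH2–H eclipsed; 6.2 + 3.6 + 5.4 = 15.2 kJ/mol.
CHO at 60° (staggered): no non-H gauche contacts → 0.0 kJ/mol.
CHO at 120° (eclipsed): H–H eclipsed, H–CHO eclipsed, NH2–H eclipsed; 3.6 + 6.2 + 5.4 = 15.2 kJ/mol.
CHO at 180° (staggered): NH2–CHO gauche; 2.7 = 2.7 kJ/mol.
CHO at 240° (eclipsed): H–H eclipsed, H–H eclipsed, NH2–CHO eclipsed; 3.6 + 3.6 + 10.1 = 17.3 kJ/mol.
CHO at 300° (staggered): NH2–CHO gauche; 2.7 = 2.7 kJ/mol.
The minimum (0.0 kJ/mol) occurs with CHO at 60°.

60°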